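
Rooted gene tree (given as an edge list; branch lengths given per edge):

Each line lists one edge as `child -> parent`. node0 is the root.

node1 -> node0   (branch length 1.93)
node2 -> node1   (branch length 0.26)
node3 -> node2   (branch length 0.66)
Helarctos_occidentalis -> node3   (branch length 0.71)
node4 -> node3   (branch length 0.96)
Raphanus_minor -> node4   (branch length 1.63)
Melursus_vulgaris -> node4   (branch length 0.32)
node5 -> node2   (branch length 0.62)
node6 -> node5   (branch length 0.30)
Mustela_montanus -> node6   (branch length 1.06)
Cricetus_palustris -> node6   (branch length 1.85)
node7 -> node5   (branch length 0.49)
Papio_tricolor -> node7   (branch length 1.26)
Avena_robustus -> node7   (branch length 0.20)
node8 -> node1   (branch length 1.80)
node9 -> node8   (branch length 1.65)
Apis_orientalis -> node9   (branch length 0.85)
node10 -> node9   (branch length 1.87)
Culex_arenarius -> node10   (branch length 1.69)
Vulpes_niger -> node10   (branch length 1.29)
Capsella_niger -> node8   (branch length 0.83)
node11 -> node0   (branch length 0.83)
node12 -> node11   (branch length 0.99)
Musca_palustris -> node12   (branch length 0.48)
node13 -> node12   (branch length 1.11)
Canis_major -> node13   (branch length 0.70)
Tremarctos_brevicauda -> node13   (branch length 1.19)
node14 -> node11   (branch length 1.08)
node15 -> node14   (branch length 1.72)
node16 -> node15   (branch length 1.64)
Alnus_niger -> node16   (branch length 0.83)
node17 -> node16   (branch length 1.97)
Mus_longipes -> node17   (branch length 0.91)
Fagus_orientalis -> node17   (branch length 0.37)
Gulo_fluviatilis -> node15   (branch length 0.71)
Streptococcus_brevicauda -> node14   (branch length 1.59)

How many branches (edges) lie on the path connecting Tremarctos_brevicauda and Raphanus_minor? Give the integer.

The MRCA of Tremarctos_brevicauda and Raphanus_minor is the root of the tree.
From Tremarctos_brevicauda up to that node: 4 branches. From Raphanus_minor up to the same node: 5 branches. Total: 4 + 5 = 9.

9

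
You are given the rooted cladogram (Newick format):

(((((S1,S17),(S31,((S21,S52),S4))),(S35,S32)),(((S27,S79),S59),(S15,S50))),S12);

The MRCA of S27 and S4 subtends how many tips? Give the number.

The MRCA of S27 and S4 is the node subtending ((((S1,S17),(S31,((S21,S52),S4))),(S35,S32)),(((S27,S79),S59),(S15,S50))).
That clade contains 13 terminal taxa: S1, S15, S17, S21, S27, S31, S32, S35, S4, S50, S52, S59, S79.

13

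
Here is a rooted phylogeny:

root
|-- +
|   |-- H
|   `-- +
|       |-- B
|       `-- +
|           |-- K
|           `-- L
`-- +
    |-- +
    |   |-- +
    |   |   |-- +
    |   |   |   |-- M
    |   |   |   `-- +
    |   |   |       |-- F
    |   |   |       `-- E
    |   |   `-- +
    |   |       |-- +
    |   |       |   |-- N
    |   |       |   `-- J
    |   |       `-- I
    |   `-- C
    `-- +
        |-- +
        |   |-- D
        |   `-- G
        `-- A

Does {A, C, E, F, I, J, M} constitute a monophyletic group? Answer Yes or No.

No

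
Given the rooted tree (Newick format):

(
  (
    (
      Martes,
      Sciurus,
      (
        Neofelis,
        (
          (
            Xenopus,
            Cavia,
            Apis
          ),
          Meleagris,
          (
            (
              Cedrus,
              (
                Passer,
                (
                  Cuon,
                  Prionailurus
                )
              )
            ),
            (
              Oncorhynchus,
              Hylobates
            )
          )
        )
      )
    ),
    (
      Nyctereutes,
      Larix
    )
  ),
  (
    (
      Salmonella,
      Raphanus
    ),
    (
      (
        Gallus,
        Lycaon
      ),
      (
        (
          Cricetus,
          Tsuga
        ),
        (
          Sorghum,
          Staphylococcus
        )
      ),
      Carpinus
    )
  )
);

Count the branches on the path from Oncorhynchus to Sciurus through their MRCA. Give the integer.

6

The MRCA of Oncorhynchus and Sciurus is the node subtending (Martes,Sciurus,(Neofelis,((Xenopus,Cavia,Apis),Meleagris,((Cedrus,(Passer,(Cuon,Prionailurus))),(Oncorhynchus,Hylobates))))).
From Oncorhynchus up to that node: 5 branches. From Sciurus up to the same node: 1 branch. Total: 5 + 1 = 6.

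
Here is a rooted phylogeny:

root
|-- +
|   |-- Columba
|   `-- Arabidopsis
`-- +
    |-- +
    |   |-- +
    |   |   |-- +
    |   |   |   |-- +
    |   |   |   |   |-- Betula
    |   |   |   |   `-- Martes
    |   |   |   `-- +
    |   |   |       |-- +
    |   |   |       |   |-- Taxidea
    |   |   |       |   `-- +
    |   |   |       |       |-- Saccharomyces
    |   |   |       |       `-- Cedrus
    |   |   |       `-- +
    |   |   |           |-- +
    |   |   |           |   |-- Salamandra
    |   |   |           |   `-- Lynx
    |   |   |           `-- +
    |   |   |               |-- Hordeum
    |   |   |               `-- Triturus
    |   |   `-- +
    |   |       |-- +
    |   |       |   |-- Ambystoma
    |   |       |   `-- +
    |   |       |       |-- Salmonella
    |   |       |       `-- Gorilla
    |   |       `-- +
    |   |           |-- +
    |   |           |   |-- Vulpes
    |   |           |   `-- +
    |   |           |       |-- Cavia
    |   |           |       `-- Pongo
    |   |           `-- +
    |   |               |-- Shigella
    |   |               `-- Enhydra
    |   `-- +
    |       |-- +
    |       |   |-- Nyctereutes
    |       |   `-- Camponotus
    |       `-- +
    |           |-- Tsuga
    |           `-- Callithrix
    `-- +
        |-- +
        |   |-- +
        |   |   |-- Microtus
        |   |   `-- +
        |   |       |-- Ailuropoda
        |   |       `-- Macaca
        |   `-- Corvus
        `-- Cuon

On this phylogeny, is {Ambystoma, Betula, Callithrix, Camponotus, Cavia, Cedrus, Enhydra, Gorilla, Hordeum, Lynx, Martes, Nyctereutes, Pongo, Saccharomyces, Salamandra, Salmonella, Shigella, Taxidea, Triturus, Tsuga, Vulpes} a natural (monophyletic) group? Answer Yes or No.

The most recent common ancestor of these taxa subtends ((((Betula,Martes),((Taxidea,(Saccharomyces,Cedrus)),((Salamandra,Lynx),(Hordeum,Triturus)))),((Ambystoma,(Salmonella,Gorilla)),((Vulpes,(Cavia,Pongo)),(Shigella,Enhydra)))),((Nyctereutes,Camponotus),(Tsuga,Callithrix))).
That clade has exactly 21 tips — every listed taxon and nothing else — so the group is monophyletic.

Yes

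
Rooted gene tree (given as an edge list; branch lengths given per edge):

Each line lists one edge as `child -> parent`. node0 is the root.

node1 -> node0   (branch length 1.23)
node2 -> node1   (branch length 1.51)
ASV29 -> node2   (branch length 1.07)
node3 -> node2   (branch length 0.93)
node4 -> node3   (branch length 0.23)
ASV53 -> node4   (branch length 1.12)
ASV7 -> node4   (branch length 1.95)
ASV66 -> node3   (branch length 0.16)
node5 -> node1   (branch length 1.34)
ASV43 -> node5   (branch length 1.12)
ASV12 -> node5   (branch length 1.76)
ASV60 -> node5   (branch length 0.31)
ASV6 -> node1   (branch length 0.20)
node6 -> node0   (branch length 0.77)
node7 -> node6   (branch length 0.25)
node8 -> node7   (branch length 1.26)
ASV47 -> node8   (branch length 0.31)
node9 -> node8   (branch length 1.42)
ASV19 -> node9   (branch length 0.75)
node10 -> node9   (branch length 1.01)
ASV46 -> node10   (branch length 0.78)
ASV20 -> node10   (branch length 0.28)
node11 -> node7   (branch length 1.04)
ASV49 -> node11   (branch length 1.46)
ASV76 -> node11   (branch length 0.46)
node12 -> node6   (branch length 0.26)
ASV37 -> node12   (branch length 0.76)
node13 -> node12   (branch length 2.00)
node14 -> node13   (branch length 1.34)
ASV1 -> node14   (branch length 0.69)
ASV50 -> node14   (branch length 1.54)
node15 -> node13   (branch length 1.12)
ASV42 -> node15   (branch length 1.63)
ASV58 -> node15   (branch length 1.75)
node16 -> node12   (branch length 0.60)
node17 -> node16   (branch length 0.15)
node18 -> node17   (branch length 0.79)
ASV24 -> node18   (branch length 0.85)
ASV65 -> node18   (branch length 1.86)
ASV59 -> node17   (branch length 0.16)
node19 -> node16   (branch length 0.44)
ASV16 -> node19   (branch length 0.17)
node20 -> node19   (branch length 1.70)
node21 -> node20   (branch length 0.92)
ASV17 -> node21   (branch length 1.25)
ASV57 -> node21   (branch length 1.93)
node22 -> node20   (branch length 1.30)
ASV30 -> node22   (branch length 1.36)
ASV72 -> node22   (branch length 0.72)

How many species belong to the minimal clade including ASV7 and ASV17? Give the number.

The MRCA of ASV7 and ASV17 is the root, so the clade is the entire tree.
That clade contains 27 terminal taxa: ASV1, ASV12, ASV16, ASV17, ASV19, ASV20, ASV24, ASV29, ASV30, ASV37, ASV42, ASV43, ASV46, ASV47, ASV49, ASV50, ASV53, ASV57, ASV58, ASV59, ASV6, ASV60, ASV65, ASV66, ASV7, ASV72, ASV76.

27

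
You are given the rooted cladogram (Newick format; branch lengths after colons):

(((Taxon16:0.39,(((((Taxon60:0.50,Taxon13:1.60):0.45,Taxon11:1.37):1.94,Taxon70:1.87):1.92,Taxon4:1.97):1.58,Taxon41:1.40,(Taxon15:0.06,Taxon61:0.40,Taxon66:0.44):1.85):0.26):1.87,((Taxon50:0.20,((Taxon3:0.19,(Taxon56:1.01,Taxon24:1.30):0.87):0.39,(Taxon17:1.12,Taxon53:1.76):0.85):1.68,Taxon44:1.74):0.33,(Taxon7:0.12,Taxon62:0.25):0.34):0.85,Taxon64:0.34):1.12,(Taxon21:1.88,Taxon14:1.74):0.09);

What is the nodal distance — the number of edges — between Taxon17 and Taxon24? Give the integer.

5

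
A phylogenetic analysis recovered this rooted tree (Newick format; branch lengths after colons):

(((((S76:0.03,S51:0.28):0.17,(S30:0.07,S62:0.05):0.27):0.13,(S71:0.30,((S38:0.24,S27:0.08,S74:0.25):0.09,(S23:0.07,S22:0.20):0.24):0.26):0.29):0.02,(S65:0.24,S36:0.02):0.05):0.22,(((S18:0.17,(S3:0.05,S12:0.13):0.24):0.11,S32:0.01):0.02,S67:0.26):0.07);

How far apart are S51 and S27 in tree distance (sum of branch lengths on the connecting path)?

1.30

The path runs S51 → … → MRCA → … → S27; the MRCA is the node subtending (((S76,S51),(S30,S62)),(S71,((S38,S27,S74),(S23,S22)))).
Branch lengths along that path: 0.28 + 0.17 + 0.13 + 0.29 + 0.26 + 0.09 + 0.08 = 1.30.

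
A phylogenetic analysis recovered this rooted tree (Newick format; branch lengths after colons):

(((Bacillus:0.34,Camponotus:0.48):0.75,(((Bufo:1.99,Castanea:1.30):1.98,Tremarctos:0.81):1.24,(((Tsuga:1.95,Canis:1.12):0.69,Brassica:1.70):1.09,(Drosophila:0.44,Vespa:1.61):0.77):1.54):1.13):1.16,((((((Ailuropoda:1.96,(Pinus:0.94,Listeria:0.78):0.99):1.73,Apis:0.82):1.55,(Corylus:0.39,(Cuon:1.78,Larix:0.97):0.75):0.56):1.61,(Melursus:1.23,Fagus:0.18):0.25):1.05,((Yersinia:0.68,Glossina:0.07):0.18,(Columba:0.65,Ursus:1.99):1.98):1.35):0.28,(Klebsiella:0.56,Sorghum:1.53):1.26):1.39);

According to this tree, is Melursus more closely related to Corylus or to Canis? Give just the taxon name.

The MRCA of Melursus and Corylus subtends ((((Ailuropoda,(Pinus,Listeria)),Apis),(Corylus,(Cuon,Larix))),(Melursus,Fagus)) (9 taxa).
The MRCA of Melursus and Canis is the root, subtending the entire tree (25 taxa).
The first is nested inside the second, so Melursus shares a more recent common ancestor with Corylus.

Corylus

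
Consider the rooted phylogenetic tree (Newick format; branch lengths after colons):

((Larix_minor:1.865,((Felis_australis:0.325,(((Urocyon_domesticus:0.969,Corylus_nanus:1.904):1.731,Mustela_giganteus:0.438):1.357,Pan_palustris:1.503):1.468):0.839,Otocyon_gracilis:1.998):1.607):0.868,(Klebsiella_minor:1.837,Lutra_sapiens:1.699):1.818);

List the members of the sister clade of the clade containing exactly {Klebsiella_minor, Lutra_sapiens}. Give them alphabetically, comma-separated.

The clade containing exactly {Klebsiella_minor, Lutra_sapiens} attaches directly to the root of the tree.
The other lineage descending from that same node — the sister group — is (Larix_minor,((Felis_australis,(((Urocyon_domesticus,Corylus_nanus),Mustela_giganteus),Pan_palustris)),Otocyon_gracilis)); its 7 tips in alphabetical order are the answer.

Corylus_nanus, Felis_australis, Larix_minor, Mustela_giganteus, Otocyon_gracilis, Pan_palustris, Urocyon_domesticus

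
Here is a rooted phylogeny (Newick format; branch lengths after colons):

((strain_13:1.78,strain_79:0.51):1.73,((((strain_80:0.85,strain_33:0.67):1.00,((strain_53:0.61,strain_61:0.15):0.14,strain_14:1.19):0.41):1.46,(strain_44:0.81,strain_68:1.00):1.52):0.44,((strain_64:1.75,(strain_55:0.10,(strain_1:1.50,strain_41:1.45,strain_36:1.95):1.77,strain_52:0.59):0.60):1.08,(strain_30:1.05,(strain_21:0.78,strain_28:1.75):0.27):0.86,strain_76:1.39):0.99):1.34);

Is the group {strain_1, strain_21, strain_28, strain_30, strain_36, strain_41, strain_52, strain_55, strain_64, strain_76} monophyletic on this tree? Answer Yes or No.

Yes

The most recent common ancestor of these taxa subtends ((strain_64,(strain_55,(strain_1,strain_41,strain_36),strain_52)),(strain_30,(strain_21,strain_28)),strain_76).
That clade has exactly 10 tips — every listed taxon and nothing else — so the group is monophyletic.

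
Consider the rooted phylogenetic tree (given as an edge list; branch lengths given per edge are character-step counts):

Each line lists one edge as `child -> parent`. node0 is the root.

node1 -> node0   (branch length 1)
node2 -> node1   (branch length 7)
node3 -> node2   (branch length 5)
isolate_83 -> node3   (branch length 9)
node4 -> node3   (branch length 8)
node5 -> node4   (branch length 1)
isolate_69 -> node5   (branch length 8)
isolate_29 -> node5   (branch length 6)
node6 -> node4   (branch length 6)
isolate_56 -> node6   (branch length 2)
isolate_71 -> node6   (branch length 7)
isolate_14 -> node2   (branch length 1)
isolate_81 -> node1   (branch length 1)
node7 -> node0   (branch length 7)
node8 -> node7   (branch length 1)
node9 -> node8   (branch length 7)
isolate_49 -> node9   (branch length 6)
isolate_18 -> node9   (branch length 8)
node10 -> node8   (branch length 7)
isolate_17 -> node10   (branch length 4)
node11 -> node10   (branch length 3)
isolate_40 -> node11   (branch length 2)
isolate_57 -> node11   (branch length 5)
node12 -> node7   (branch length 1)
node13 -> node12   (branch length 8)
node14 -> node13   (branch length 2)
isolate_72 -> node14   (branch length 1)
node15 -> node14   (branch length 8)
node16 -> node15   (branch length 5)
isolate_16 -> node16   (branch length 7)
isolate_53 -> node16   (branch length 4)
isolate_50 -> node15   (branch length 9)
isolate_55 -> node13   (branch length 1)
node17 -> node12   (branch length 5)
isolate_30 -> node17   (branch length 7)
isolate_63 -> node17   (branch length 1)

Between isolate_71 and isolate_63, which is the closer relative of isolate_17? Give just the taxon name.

isolate_63

The MRCA of isolate_17 and isolate_63 subtends (((isolate_49,isolate_18),(isolate_17,(isolate_40,isolate_57))),(((isolate_72,((isolate_16,isolate_53),isolate_50)),isolate_55),(isolate_30,isolate_63))) (12 taxa).
The MRCA of isolate_17 and isolate_71 is the root, subtending the entire tree (19 taxa).
The first is nested inside the second, so isolate_17 shares a more recent common ancestor with isolate_63.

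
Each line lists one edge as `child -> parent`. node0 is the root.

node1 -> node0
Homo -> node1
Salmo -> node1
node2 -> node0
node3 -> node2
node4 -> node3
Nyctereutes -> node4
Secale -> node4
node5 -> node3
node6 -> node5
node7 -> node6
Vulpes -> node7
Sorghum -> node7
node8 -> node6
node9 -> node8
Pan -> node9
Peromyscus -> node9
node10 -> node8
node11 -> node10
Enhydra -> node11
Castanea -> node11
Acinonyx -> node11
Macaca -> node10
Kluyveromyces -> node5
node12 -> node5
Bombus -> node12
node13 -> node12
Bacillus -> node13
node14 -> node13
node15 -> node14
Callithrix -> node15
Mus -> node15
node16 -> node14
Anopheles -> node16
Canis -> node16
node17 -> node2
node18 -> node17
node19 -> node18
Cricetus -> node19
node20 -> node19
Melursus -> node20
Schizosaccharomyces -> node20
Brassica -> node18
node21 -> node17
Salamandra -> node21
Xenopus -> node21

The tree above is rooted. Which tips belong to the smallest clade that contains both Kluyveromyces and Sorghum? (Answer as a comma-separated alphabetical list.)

Tracing Kluyveromyces: it sits inside (((Vulpes,Sorghum),((Pan,Peromyscus),((Enhydra,Castanea,Acinonyx),Macaca))),Kluyveromyces,(Bombus,(Bacillus,((Callithrix,Mus),(Anopheles,Canis))))).
Tracing Sorghum: it sits inside (Vulpes,Sorghum).
The smallest clade enclosing both is (((Vulpes,Sorghum),((Pan,Peromyscus),((Enhydra,Castanea,Acinonyx),Macaca))),Kluyveromyces,(Bombus,(Bacillus,((Callithrix,Mus),(Anopheles,Canis))))); the answer is its 15 terminal taxa in alphabetical order.

Acinonyx, Anopheles, Bacillus, Bombus, Callithrix, Canis, Castanea, Enhydra, Kluyveromyces, Macaca, Mus, Pan, Peromyscus, Sorghum, Vulpes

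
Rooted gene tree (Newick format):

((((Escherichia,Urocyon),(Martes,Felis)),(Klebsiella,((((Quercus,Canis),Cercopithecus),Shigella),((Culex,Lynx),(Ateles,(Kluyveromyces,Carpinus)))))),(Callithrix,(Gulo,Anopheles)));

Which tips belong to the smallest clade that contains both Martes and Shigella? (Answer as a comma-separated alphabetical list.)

Ateles, Canis, Carpinus, Cercopithecus, Culex, Escherichia, Felis, Klebsiella, Kluyveromyces, Lynx, Martes, Quercus, Shigella, Urocyon

Tracing Martes: it sits inside (Martes,Felis).
Tracing Shigella: it sits inside (((Quercus,Canis),Cercopithecus),Shigella).
The smallest clade enclosing both is (((Escherichia,Urocyon),(Martes,Felis)),(Klebsiella,((((Quercus,Canis),Cercopithecus),Shigella),((Culex,Lynx),(Ateles,(Kluyveromyces,Carpinus)))))); the answer is its 14 terminal taxa in alphabetical order.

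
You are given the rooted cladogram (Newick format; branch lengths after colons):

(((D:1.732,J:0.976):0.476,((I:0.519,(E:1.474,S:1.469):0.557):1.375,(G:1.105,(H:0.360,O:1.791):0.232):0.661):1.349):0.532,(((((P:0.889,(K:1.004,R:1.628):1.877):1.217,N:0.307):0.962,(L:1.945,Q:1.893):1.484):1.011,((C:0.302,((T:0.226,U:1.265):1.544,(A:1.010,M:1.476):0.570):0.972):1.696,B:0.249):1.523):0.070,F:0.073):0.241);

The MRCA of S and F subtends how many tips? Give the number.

21

The MRCA of S and F is the root, so the clade is the entire tree.
That clade contains 21 terminal taxa: A, B, C, D, E, F, G, H, I, J, K, L, M, N, O, P, Q, R, S, T, U.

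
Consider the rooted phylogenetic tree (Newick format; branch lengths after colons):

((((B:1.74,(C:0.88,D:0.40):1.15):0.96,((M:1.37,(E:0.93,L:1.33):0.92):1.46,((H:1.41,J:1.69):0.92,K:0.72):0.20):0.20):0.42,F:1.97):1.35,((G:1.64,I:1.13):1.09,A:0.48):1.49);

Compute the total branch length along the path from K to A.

The path runs K → … → MRCA → … → A; the MRCA is the root of the tree.
Branch lengths along that path: 0.72 + 0.20 + 0.20 + 0.42 + 1.35 + 1.49 + 0.48 = 4.86.

4.86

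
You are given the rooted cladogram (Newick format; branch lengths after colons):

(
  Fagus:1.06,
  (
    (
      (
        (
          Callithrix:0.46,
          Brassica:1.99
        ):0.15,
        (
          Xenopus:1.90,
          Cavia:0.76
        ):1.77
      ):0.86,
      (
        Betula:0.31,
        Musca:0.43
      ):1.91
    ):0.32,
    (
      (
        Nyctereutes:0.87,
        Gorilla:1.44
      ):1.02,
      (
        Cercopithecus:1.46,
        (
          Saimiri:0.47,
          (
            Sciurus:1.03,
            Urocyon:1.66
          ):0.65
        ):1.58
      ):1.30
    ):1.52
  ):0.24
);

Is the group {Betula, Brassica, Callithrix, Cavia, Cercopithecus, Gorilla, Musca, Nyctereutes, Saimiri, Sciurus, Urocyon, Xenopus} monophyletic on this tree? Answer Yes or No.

Yes

The most recent common ancestor of these taxa subtends ((((Callithrix,Brassica),(Xenopus,Cavia)),(Betula,Musca)),((Nyctereutes,Gorilla),(Cercopithecus,(Saimiri,(Sciurus,Urocyon))))).
That clade has exactly 12 tips — every listed taxon and nothing else — so the group is monophyletic.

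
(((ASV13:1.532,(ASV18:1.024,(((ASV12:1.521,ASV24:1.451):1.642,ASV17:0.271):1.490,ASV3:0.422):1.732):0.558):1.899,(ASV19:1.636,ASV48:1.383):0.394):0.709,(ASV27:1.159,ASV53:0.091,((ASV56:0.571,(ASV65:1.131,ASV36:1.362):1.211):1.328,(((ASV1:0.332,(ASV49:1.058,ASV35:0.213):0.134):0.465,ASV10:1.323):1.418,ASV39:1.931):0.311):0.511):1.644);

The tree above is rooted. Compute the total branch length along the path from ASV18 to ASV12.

7.409

The path runs ASV18 → … → MRCA → … → ASV12; the MRCA is the node subtending (ASV18,(((ASV12,ASV24),ASV17),ASV3)).
Branch lengths along that path: 1.024 + 1.732 + 1.490 + 1.642 + 1.521 = 7.409.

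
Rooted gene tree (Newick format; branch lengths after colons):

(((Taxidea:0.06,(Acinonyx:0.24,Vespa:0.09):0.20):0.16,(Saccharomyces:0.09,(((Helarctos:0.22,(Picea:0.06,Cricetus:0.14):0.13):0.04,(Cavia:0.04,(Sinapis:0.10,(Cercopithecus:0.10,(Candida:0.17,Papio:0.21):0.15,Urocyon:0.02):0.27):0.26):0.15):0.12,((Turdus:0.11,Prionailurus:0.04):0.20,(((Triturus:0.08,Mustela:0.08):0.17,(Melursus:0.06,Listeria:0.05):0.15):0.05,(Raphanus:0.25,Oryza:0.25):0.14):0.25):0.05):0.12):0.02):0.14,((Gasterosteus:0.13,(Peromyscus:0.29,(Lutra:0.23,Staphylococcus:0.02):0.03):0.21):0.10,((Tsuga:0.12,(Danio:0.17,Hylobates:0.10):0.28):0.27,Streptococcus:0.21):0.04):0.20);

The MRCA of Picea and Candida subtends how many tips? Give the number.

9

The MRCA of Picea and Candida is the node subtending ((Helarctos,(Picea,Cricetus)),(Cavia,(Sinapis,(Cercopithecus,(Candida,Papio),Urocyon)))).
That clade contains 9 terminal taxa: Candida, Cavia, Cercopithecus, Cricetus, Helarctos, Papio, Picea, Sinapis, Urocyon.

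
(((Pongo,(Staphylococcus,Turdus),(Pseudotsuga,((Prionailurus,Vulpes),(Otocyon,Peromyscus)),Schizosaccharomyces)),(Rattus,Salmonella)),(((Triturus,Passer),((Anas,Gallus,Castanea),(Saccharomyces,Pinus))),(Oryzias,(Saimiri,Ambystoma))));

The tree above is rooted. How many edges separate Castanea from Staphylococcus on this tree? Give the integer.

The MRCA of Castanea and Staphylococcus is the root of the tree.
From Castanea up to that node: 5 branches. From Staphylococcus up to the same node: 4 branches. Total: 5 + 4 = 9.

9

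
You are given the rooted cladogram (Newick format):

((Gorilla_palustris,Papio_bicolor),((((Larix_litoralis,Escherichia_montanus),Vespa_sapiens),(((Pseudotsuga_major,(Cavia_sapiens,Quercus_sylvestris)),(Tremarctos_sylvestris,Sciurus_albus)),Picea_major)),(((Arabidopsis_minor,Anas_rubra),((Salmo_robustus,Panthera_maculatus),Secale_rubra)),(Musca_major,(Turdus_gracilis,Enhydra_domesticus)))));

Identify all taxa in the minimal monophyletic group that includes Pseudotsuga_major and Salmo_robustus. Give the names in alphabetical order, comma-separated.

Tracing Pseudotsuga_major: it sits inside (Pseudotsuga_major,(Cavia_sapiens,Quercus_sylvestris)).
Tracing Salmo_robustus: it sits inside (Salmo_robustus,Panthera_maculatus).
The smallest clade enclosing both is ((((Larix_litoralis,Escherichia_montanus),Vespa_sapiens),(((Pseudotsuga_major,(Cavia_sapiens,Quercus_sylvestris)),(Tremarctos_sylvestris,Sciurus_albus)),Picea_major)),(((Arabidopsis_minor,Anas_rubra),((Salmo_robustus,Panthera_maculatus),Secale_rubra)),(Musca_major,(Turdus_gracilis,Enhydra_domesticus)))); the answer is its 17 terminal taxa in alphabetical order.

Anas_rubra, Arabidopsis_minor, Cavia_sapiens, Enhydra_domesticus, Escherichia_montanus, Larix_litoralis, Musca_major, Panthera_maculatus, Picea_major, Pseudotsuga_major, Quercus_sylvestris, Salmo_robustus, Sciurus_albus, Secale_rubra, Tremarctos_sylvestris, Turdus_gracilis, Vespa_sapiens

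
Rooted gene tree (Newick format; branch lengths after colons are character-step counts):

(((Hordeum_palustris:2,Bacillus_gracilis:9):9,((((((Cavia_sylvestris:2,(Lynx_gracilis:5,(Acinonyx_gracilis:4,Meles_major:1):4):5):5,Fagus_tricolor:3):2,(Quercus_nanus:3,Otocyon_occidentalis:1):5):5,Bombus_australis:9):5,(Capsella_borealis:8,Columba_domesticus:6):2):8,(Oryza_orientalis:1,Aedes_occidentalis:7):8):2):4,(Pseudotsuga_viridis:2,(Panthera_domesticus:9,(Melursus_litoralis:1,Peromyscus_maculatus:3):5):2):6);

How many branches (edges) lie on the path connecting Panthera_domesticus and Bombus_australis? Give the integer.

8

The MRCA of Panthera_domesticus and Bombus_australis is the root of the tree.
From Panthera_domesticus up to that node: 3 branches. From Bombus_australis up to the same node: 5 branches. Total: 3 + 5 = 8.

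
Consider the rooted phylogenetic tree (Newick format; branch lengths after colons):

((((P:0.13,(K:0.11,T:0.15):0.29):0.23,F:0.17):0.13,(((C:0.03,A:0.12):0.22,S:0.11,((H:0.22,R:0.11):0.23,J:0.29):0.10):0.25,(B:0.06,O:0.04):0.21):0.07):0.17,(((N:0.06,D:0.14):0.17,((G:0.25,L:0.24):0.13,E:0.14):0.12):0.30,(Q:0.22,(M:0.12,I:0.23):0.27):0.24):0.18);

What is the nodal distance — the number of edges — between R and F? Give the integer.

The MRCA of R and F is the node subtending (((P,(K,T)),F),(((C,A),S,((H,R),J)),(B,O))).
From R up to that node: 5 branches. From F up to the same node: 2 branches. Total: 5 + 2 = 7.

7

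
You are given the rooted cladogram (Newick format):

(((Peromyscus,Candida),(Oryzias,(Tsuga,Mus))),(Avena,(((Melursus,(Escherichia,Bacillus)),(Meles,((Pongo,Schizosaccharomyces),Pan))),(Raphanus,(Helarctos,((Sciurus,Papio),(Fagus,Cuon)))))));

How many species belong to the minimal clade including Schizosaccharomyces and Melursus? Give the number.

7

The MRCA of Schizosaccharomyces and Melursus is the node subtending ((Melursus,(Escherichia,Bacillus)),(Meles,((Pongo,Schizosaccharomyces),Pan))).
That clade contains 7 terminal taxa: Bacillus, Escherichia, Meles, Melursus, Pan, Pongo, Schizosaccharomyces.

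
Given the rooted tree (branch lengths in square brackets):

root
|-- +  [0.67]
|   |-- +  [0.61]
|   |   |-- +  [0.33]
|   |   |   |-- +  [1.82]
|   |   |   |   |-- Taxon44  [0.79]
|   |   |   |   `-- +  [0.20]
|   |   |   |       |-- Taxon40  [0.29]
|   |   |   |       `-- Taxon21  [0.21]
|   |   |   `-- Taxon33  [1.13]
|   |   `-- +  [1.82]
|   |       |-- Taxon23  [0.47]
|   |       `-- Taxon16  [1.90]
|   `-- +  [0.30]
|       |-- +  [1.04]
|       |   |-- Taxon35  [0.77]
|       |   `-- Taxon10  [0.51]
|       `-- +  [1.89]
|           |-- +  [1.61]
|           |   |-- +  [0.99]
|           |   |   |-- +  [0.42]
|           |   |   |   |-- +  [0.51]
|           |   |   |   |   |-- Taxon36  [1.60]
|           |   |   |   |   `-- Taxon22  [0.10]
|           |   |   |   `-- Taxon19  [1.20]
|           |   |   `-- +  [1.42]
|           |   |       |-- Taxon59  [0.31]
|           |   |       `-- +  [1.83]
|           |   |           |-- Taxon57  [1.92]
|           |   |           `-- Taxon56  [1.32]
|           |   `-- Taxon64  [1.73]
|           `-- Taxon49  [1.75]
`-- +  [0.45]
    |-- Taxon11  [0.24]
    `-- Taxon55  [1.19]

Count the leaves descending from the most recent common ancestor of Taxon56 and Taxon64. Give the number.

7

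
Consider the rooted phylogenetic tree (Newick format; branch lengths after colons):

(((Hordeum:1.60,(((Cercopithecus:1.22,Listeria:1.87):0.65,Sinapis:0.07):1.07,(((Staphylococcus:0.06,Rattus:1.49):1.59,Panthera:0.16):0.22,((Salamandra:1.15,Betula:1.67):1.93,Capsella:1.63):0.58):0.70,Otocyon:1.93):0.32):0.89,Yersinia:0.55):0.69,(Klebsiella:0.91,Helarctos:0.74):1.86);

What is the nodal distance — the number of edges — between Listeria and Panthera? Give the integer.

6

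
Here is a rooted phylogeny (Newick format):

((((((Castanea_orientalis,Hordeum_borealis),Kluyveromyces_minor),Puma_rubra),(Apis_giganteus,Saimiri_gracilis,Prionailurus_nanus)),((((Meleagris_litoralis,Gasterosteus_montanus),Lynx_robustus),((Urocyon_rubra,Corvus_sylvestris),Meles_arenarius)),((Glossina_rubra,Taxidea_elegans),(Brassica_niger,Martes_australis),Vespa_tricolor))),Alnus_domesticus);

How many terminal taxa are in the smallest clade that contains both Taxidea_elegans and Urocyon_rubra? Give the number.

11

The MRCA of Taxidea_elegans and Urocyon_rubra is the node subtending ((((Meleagris_litoralis,Gasterosteus_montanus),Lynx_robustus),((Urocyon_rubra,Corvus_sylvestris),Meles_arenarius)),((Glossina_rubra,Taxidea_elegans),(Brassica_niger,Martes_australis),Vespa_tricolor)).
That clade contains 11 terminal taxa: Brassica_niger, Corvus_sylvestris, Gasterosteus_montanus, Glossina_rubra, Lynx_robustus, Martes_australis, Meleagris_litoralis, Meles_arenarius, Taxidea_elegans, Urocyon_rubra, Vespa_tricolor.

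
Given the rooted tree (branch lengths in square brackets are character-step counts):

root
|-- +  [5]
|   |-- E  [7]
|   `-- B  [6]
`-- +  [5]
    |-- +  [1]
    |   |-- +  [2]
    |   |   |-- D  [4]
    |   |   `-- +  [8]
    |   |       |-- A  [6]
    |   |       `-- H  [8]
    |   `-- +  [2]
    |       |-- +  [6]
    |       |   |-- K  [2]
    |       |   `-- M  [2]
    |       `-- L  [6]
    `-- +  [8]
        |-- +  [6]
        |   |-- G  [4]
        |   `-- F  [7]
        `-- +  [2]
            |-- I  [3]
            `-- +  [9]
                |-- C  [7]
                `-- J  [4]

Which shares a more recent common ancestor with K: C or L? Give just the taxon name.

The MRCA of K and L subtends ((K,M),L) (3 taxa).
The MRCA of K and C subtends (((D,(A,H)),((K,M),L)),((G,F),(I,(C,J)))) (11 taxa).
The first is nested inside the second, so K shares a more recent common ancestor with L.

L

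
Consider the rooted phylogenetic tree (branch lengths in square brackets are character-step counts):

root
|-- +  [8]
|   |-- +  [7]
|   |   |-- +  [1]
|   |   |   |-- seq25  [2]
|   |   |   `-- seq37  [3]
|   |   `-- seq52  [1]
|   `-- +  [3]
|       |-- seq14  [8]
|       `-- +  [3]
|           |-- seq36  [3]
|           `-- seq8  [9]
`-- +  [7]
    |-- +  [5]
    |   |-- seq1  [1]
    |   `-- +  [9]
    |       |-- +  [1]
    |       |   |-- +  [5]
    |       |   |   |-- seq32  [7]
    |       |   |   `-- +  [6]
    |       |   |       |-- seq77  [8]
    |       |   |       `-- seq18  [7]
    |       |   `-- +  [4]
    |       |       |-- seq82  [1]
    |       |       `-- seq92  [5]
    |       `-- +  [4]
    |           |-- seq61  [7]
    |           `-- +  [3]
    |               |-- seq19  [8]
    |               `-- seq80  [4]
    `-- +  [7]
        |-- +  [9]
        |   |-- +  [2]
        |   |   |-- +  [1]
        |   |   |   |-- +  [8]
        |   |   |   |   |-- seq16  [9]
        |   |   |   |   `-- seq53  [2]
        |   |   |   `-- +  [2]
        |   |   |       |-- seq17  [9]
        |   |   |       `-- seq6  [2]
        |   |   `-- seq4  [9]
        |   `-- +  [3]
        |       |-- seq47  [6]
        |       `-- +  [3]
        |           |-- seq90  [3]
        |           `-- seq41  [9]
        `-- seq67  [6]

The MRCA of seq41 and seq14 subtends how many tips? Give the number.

24

The MRCA of seq41 and seq14 is the root, so the clade is the entire tree.
That clade contains 24 terminal taxa: seq1, seq14, seq16, seq17, seq18, seq19, seq25, seq32, seq36, seq37, seq4, seq41, seq47, seq52, seq53, seq6, seq61, seq67, seq77, seq8, seq80, seq82, seq90, seq92.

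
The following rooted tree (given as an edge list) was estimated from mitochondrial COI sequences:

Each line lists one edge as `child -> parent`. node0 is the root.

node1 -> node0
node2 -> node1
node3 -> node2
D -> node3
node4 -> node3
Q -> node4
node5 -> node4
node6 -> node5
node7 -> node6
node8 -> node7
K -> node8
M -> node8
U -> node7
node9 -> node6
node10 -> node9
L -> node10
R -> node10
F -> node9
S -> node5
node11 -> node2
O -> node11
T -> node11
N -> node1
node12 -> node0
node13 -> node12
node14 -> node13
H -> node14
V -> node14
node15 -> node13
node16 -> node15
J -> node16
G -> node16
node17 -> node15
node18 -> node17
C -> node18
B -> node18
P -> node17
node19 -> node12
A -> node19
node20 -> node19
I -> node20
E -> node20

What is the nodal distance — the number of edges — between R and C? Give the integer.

15

The MRCA of R and C is the root of the tree.
From R up to that node: 9 branches. From C up to the same node: 6 branches. Total: 9 + 6 = 15.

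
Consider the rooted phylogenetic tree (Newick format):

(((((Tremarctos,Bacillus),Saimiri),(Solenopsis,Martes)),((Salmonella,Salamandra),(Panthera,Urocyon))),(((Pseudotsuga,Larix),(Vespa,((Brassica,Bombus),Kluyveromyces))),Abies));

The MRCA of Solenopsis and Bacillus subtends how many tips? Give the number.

5

The MRCA of Solenopsis and Bacillus is the node subtending (((Tremarctos,Bacillus),Saimiri),(Solenopsis,Martes)).
That clade contains 5 terminal taxa: Bacillus, Martes, Saimiri, Solenopsis, Tremarctos.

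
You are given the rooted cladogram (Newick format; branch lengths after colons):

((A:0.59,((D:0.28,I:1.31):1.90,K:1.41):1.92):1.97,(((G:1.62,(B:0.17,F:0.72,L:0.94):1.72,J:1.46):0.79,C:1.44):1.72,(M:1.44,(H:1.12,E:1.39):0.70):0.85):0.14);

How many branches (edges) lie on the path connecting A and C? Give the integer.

5

The MRCA of A and C is the root of the tree.
From A up to that node: 2 branches. From C up to the same node: 3 branches. Total: 2 + 3 = 5.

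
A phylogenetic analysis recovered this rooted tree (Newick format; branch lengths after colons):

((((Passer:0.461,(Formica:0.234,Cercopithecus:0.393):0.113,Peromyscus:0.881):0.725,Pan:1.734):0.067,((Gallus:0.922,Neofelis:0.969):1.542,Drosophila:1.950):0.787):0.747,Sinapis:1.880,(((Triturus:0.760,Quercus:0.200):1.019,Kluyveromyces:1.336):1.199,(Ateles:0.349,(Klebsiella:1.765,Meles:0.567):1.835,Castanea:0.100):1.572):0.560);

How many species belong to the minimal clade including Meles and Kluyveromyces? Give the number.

7

The MRCA of Meles and Kluyveromyces is the node subtending (((Triturus,Quercus),Kluyveromyces),(Ateles,(Klebsiella,Meles),Castanea)).
That clade contains 7 terminal taxa: Ateles, Castanea, Klebsiella, Kluyveromyces, Meles, Quercus, Triturus.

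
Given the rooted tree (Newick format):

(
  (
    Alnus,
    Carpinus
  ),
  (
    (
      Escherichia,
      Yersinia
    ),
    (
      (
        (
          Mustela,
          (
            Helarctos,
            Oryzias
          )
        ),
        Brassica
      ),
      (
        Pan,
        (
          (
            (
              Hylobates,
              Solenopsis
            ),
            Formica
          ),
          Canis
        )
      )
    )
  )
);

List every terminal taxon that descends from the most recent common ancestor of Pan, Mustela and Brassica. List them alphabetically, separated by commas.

Tracing Pan: it sits inside (Pan,(((Hylobates,Solenopsis),Formica),Canis)).
Tracing Mustela: it sits inside (Mustela,(Helarctos,Oryzias)).
Tracing Brassica: it sits inside ((Mustela,(Helarctos,Oryzias)),Brassica).
The smallest clade enclosing all 3 is (((Mustela,(Helarctos,Oryzias)),Brassica),(Pan,(((Hylobates,Solenopsis),Formica),Canis))); the answer is its 9 terminal taxa in alphabetical order.

Brassica, Canis, Formica, Helarctos, Hylobates, Mustela, Oryzias, Pan, Solenopsis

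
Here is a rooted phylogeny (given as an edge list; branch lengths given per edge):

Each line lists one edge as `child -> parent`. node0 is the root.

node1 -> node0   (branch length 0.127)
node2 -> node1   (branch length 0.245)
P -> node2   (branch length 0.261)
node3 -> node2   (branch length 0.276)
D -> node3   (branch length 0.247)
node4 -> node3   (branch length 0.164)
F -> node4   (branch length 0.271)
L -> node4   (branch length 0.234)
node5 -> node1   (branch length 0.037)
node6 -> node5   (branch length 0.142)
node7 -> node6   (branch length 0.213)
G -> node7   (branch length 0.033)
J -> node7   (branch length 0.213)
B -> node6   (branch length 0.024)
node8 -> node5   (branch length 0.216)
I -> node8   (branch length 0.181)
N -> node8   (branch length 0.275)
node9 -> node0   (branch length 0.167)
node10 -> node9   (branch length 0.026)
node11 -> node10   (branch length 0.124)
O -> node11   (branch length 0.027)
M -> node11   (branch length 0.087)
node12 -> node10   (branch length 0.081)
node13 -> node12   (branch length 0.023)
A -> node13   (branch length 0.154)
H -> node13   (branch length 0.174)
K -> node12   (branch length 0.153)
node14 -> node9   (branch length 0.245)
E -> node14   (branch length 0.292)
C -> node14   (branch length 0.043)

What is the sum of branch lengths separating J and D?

The path runs J → … → MRCA → … → D; the MRCA is the node subtending ((P,(D,(F,L))),(((G,J),B),(I,N))).
Branch lengths along that path: 0.213 + 0.213 + 0.142 + 0.037 + 0.245 + 0.276 + 0.247 = 1.373.

1.373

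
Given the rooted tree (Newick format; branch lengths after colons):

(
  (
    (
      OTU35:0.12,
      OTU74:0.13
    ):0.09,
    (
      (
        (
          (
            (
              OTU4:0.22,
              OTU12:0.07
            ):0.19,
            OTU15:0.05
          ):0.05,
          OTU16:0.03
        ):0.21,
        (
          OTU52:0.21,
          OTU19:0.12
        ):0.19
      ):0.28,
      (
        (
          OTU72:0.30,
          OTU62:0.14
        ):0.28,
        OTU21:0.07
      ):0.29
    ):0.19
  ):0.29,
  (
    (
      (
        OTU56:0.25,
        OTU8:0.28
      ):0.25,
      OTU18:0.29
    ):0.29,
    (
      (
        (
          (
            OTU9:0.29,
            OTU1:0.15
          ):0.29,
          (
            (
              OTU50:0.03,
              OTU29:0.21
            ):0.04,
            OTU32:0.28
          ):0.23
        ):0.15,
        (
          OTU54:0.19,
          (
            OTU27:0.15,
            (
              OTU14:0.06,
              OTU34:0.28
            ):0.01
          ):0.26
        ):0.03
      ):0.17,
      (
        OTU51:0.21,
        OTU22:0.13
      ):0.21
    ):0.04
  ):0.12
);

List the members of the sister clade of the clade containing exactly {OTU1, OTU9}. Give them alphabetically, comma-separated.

OTU29, OTU32, OTU50

The clade containing exactly {OTU1, OTU9} attaches to the tree at the node subtending ((OTU9,OTU1),((OTU50,OTU29),OTU32)).
The other lineage descending from that same node — the sister group — is ((OTU50,OTU29),OTU32); its 3 tips in alphabetical order are the answer.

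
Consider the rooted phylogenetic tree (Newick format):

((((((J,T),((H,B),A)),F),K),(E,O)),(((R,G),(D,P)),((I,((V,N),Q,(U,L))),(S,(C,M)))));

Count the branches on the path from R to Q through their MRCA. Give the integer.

The MRCA of R and Q is the node subtending (((R,G),(D,P)),((I,((V,N),Q,(U,L))),(S,(C,M)))).
From R up to that node: 3 branches. From Q up to the same node: 4 branches. Total: 3 + 4 = 7.

7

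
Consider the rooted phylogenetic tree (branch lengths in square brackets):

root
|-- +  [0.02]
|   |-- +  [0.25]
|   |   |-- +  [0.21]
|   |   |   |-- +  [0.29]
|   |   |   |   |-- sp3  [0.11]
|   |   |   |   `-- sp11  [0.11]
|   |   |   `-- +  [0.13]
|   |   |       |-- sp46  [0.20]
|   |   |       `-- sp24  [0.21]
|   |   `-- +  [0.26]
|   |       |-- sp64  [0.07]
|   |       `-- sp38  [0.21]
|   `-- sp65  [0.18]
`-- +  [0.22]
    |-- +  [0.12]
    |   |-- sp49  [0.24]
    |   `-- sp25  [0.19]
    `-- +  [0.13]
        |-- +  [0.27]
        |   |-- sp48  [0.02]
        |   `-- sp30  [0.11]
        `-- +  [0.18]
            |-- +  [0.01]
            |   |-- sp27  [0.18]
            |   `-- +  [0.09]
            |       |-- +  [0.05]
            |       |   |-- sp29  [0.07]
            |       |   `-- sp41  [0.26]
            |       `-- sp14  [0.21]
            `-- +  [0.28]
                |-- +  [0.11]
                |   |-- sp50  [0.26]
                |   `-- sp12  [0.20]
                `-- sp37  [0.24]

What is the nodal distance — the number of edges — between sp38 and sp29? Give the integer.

11

The MRCA of sp38 and sp29 is the root of the tree.
From sp38 up to that node: 4 branches. From sp29 up to the same node: 7 branches. Total: 4 + 7 = 11.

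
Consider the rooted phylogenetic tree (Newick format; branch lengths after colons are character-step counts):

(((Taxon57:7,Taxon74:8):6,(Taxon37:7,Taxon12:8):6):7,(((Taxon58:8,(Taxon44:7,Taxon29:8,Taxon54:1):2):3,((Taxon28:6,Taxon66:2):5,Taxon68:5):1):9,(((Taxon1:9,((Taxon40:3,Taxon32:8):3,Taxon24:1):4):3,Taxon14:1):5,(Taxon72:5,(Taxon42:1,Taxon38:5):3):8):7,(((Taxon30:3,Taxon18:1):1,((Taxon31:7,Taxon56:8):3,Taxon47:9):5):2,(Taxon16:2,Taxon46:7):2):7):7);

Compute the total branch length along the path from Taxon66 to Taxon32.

47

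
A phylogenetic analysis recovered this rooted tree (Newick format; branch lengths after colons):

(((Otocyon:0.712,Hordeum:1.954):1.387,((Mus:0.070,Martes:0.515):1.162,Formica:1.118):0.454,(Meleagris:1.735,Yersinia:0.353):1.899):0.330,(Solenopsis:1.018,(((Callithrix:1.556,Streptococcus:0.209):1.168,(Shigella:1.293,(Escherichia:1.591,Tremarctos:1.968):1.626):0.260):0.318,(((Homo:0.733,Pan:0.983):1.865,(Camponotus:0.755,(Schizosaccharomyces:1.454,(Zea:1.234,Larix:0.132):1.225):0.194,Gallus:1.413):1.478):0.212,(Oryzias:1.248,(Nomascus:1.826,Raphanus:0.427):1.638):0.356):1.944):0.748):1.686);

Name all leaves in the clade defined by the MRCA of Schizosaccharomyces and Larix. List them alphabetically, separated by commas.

Larix, Schizosaccharomyces, Zea

Tracing Schizosaccharomyces: it sits inside (Schizosaccharomyces,(Zea,Larix)).
Tracing Larix: it sits inside (Zea,Larix).
The smallest clade enclosing both is (Schizosaccharomyces,(Zea,Larix)); the answer is its 3 terminal taxa in alphabetical order.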